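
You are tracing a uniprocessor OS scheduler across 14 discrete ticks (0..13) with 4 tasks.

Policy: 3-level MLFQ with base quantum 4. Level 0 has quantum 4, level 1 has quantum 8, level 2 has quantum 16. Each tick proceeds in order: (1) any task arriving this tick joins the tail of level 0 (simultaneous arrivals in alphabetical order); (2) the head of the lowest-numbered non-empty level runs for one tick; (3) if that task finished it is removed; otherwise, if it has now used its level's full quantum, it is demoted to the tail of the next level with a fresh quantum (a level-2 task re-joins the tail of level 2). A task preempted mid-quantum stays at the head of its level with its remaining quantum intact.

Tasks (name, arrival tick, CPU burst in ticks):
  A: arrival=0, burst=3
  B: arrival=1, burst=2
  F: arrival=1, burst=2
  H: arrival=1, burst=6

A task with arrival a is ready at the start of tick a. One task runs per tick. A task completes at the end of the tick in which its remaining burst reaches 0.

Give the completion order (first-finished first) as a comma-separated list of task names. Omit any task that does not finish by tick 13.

completion order = A, B, F, H

t=0: L0/L1/L2 = A/-/- → run A
t=1: L0/L1/L2 = ABFH/-/- → run A
t=2: L0/L1/L2 = ABFH/-/- → run A
t=3: L0/L1/L2 = BFH/-/- → run B
t=4: L0/L1/L2 = BFH/-/- → run B
t=5: L0/L1/L2 = FH/-/- → run F
t=6: L0/L1/L2 = FH/-/- → run F
t=7: L0/L1/L2 = H/-/- → run H
t=8: L0/L1/L2 = H/-/- → run H
t=9: L0/L1/L2 = H/-/- → run H
t=10: L0/L1/L2 = H/-/- → run H
t=11: L0/L1/L2 = -/H/- → run H
t=12: L0/L1/L2 = -/H/- → run H
t=13: (idle)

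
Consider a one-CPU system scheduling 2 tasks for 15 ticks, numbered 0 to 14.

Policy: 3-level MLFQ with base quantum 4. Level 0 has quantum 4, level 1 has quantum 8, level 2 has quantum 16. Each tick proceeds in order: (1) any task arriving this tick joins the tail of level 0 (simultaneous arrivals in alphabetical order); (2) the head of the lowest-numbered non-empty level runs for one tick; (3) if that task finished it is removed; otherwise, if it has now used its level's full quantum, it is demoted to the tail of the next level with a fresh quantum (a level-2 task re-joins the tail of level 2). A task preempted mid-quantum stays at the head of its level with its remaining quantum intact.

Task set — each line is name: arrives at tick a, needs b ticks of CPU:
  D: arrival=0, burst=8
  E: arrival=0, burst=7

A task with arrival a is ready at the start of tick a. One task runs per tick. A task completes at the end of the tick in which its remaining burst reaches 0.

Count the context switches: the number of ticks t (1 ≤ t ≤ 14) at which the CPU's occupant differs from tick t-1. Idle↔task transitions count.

t=0: L0/L1/L2 = DE/-/- → run D
t=1: L0/L1/L2 = DE/-/- → run D
t=2: L0/L1/L2 = DE/-/- → run D
t=3: L0/L1/L2 = DE/-/- → run D
t=4: L0/L1/L2 = E/D/- → run E
t=5: L0/L1/L2 = E/D/- → run E
t=6: L0/L1/L2 = E/D/- → run E
t=7: L0/L1/L2 = E/D/- → run E
t=8: L0/L1/L2 = -/DE/- → run D
t=9: L0/L1/L2 = -/DE/- → run D
t=10: L0/L1/L2 = -/DE/- → run D
t=11: L0/L1/L2 = -/DE/- → run D
t=12: L0/L1/L2 = -/E/- → run E
t=13: L0/L1/L2 = -/E/- → run E
t=14: L0/L1/L2 = -/E/- → run E

context switches = 3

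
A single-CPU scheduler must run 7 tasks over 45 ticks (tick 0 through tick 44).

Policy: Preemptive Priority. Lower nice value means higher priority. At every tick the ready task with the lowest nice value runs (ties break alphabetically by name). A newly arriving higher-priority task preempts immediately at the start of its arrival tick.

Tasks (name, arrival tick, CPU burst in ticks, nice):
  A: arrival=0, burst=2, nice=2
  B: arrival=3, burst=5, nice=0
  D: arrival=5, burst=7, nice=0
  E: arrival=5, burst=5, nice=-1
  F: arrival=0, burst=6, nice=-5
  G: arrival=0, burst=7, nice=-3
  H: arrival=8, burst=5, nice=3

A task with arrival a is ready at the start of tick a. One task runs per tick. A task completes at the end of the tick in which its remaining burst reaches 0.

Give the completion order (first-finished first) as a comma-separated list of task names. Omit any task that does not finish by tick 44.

completion order = F, G, E, B, D, A, H

t=0: ready={A,F,G} → run F
t=1: ready={A,F,G} → run F
t=2: ready={A,F,G} → run F
t=3: ready={A,B,F,G} → run F
t=4: ready={A,B,F,G} → run F
t=5: ready={A,B,D,E,F,G} → run F
t=6: ready={A,B,D,E,G} → run G
t=7: ready={A,B,D,E,G} → run G
t=8: ready={A,B,D,E,G,H} → run G
t=9: ready={A,B,D,E,G,H} → run G
t=10: ready={A,B,D,E,G,H} → run G
t=11: ready={A,B,D,E,G,H} → run G
t=12: ready={A,B,D,E,G,H} → run G
t=13: ready={A,B,D,E,H} → run E
t=14: ready={A,B,D,E,H} → run E
t=15: ready={A,B,D,E,H} → run E
t=16: ready={A,B,D,E,H} → run E
t=17: ready={A,B,D,E,H} → run E
t=18: ready={A,B,D,H} → run B
t=19: ready={A,B,D,H} → run B
t=20: ready={A,B,D,H} → run B
t=21: ready={A,B,D,H} → run B
t=22: ready={A,B,D,H} → run B
t=23: ready={A,D,H} → run D
t=24: ready={A,D,H} → run D
t=25: ready={A,D,H} → run D
t=26: ready={A,D,H} → run D
t=27: ready={A,D,H} → run D
t=28: ready={A,D,H} → run D
t=29: ready={A,D,H} → run D
t=30: ready={A,H} → run A
t=31: ready={A,H} → run A
t=32: ready={H} → run H
t=33: ready={H} → run H
t=34: ready={H} → run H
t=35: ready={H} → run H
t=36: ready={H} → run H
t=37: (idle)
t=38: (idle)
t=39: (idle)
t=40: (idle)
t=41: (idle)
t=42: (idle)
t=43: (idle)
t=44: (idle)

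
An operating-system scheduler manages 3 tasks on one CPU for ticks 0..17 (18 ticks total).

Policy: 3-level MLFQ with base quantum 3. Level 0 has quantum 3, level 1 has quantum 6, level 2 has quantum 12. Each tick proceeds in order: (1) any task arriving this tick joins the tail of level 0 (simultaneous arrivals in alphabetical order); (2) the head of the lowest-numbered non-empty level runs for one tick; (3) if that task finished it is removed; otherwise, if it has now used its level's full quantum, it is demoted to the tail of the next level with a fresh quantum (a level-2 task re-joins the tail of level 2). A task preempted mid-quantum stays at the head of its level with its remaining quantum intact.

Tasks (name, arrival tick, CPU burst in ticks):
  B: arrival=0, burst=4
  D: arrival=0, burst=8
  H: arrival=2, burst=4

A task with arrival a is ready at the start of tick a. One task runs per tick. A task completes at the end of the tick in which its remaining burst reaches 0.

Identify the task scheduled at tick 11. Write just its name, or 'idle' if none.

t=0: L0/L1/L2 = BD/-/- → run B
t=1: L0/L1/L2 = BD/-/- → run B
t=2: L0/L1/L2 = BDH/-/- → run B
t=3: L0/L1/L2 = DH/B/- → run D
t=4: L0/L1/L2 = DH/B/- → run D
t=5: L0/L1/L2 = DH/B/- → run D
t=6: L0/L1/L2 = H/BD/- → run H
t=7: L0/L1/L2 = H/BD/- → run H
t=8: L0/L1/L2 = H/BD/- → run H
t=9: L0/L1/L2 = -/BDH/- → run B
t=10: L0/L1/L2 = -/DH/- → run D
t=11: L0/L1/L2 = -/DH/- → run D
t=12: L0/L1/L2 = -/DH/- → run D
t=13: L0/L1/L2 = -/DH/- → run D
t=14: L0/L1/L2 = -/DH/- → run D
t=15: L0/L1/L2 = -/H/- → run H
t=16: (idle)
t=17: (idle)

running at tick 11 = D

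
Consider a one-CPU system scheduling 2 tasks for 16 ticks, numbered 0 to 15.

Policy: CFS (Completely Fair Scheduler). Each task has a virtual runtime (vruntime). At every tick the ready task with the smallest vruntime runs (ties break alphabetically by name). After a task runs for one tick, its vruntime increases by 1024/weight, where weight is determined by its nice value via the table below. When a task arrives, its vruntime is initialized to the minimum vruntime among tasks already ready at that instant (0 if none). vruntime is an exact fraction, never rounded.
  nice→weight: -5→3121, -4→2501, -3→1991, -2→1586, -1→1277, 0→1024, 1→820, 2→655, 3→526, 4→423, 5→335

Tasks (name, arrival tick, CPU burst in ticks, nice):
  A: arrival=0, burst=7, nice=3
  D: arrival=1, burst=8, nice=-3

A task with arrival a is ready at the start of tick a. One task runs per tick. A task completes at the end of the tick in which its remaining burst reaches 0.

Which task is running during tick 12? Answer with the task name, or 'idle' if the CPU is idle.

running at tick 12 = A

t=0: vr[A=0] → run A
t=1: vr[A=512/263 D=512/263] → run A
t=2: vr[A=1024/263 D=512/263] → run D
t=3: vr[A=1024/263 D=1288704/523633] → run D
t=4: vr[A=1024/263 D=1558016/523633] → run D
t=5: vr[A=1024/263 D=1827328/523633] → run D
t=6: vr[A=1024/263 D=2096640/523633] → run A
t=7: vr[A=1536/263 D=2096640/523633] → run D
t=8: vr[A=1536/263 D=2365952/523633] → run D
t=9: vr[A=1536/263 D=2635264/523633] → run D
t=10: vr[A=1536/263 D=2904576/523633] → run D
t=11: vr[A=1536/263] → run A
t=12: vr[A=2048/263] → run A
t=13: vr[A=2560/263] → run A
t=14: vr[A=3072/263] → run A
t=15: (idle)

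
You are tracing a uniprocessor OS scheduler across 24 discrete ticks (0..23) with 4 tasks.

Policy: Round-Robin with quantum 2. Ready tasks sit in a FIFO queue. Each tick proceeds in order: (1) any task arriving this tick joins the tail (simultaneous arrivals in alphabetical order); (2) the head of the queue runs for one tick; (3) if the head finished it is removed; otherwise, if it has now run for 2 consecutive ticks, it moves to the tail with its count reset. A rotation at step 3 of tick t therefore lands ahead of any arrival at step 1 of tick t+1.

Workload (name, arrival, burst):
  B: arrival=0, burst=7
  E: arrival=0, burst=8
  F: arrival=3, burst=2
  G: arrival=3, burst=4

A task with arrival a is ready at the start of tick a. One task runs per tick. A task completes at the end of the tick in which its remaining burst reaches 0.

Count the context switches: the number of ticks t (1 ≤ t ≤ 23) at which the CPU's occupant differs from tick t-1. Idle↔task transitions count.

context switches = 11

t=0: queue=[B,E] q_used=0 → run B
t=1: queue=[B,E] q_used=1 → run B
t=2: queue=[E,B] q_used=0 → run E
t=3: queue=[E,B,F,G] q_used=1 → run E
t=4: queue=[B,F,G,E] q_used=0 → run B
t=5: queue=[B,F,G,E] q_used=1 → run B
t=6: queue=[F,G,E,B] q_used=0 → run F
t=7: queue=[F,G,E,B] q_used=1 → run F
t=8: queue=[G,E,B] q_used=0 → run G
t=9: queue=[G,E,B] q_used=1 → run G
t=10: queue=[E,B,G] q_used=0 → run E
t=11: queue=[E,B,G] q_used=1 → run E
t=12: queue=[B,G,E] q_used=0 → run B
t=13: queue=[B,G,E] q_used=1 → run B
t=14: queue=[G,E,B] q_used=0 → run G
t=15: queue=[G,E,B] q_used=1 → run G
t=16: queue=[E,B] q_used=0 → run E
t=17: queue=[E,B] q_used=1 → run E
t=18: queue=[B,E] q_used=0 → run B
t=19: queue=[E] q_used=0 → run E
t=20: queue=[E] q_used=1 → run E
t=21: (idle)
t=22: (idle)
t=23: (idle)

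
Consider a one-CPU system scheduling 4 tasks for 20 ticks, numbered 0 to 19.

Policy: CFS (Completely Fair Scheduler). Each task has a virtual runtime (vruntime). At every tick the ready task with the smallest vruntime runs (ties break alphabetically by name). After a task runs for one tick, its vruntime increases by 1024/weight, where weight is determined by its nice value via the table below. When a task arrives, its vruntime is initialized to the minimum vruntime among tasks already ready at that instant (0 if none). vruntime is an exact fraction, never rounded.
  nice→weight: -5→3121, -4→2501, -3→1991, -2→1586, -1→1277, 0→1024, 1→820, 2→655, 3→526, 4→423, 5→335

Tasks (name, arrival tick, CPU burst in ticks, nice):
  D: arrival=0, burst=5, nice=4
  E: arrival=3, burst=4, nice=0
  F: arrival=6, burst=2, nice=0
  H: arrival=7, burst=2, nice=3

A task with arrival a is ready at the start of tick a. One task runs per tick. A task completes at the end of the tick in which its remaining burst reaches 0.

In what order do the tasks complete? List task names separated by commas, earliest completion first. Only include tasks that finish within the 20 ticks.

t=0: vr[D=0] → run D
t=1: vr[D=1024/423] → run D
t=2: vr[D=2048/423] → run D
t=3: vr[D=1024/141 E=1024/141] → run D
t=4: vr[D=4096/423 E=1024/141] → run E
t=5: vr[D=4096/423 E=1165/141] → run E
t=6: vr[D=4096/423 E=1306/141 F=1306/141] → run E
t=7: vr[D=4096/423 E=1447/141 F=1306/141 H=1306/141] → run F
t=8: vr[D=4096/423 E=1447/141 F=1447/141 H=1306/141] → run H
t=9: vr[D=4096/423 E=1447/141 F=1447/141 H=415670/37083] → run D
t=10: vr[E=1447/141 F=1447/141 H=415670/37083] → run E
t=11: vr[F=1447/141 H=415670/37083] → run F
t=12: vr[H=415670/37083] → run H
t=13: (idle)
t=14: (idle)
t=15: (idle)
t=16: (idle)
t=17: (idle)
t=18: (idle)
t=19: (idle)

completion order = D, E, F, H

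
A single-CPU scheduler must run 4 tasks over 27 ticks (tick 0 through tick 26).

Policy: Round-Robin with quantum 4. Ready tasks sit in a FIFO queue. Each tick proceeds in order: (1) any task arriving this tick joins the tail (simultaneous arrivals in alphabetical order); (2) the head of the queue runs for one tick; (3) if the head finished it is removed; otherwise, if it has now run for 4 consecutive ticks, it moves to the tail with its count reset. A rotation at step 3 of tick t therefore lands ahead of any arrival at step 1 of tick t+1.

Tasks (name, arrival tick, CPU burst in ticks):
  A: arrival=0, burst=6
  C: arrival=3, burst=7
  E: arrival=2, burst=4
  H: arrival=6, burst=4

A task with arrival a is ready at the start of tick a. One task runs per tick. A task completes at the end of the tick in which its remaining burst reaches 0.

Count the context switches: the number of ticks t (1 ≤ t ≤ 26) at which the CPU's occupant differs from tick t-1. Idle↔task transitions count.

t=0: queue=[A] q_used=0 → run A
t=1: queue=[A] q_used=1 → run A
t=2: queue=[A,E] q_used=2 → run A
t=3: queue=[A,E,C] q_used=3 → run A
t=4: queue=[E,C,A] q_used=0 → run E
t=5: queue=[E,C,A] q_used=1 → run E
t=6: queue=[E,C,A,H] q_used=2 → run E
t=7: queue=[E,C,A,H] q_used=3 → run E
t=8: queue=[C,A,H] q_used=0 → run C
t=9: queue=[C,A,H] q_used=1 → run C
t=10: queue=[C,A,H] q_used=2 → run C
t=11: queue=[C,A,H] q_used=3 → run C
t=12: queue=[A,H,C] q_used=0 → run A
t=13: queue=[A,H,C] q_used=1 → run A
t=14: queue=[H,C] q_used=0 → run H
t=15: queue=[H,C] q_used=1 → run H
t=16: queue=[H,C] q_used=2 → run H
t=17: queue=[H,C] q_used=3 → run H
t=18: queue=[C] q_used=0 → run C
t=19: queue=[C] q_used=1 → run C
t=20: queue=[C] q_used=2 → run C
t=21: (idle)
t=22: (idle)
t=23: (idle)
t=24: (idle)
t=25: (idle)
t=26: (idle)

context switches = 6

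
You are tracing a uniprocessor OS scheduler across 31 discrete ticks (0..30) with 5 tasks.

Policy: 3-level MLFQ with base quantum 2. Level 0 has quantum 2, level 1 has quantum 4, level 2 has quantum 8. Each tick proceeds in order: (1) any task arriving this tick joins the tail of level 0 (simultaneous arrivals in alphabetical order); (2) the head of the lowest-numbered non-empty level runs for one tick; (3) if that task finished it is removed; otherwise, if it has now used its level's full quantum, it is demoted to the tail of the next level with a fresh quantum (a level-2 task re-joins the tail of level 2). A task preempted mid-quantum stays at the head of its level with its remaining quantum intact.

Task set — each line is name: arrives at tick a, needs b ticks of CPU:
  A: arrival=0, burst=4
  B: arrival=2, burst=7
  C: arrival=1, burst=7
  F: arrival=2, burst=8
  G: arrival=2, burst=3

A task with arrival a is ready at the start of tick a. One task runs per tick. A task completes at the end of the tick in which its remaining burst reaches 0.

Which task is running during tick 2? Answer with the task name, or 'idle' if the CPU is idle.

running at tick 2 = C

t=0: L0/L1/L2 = A/-/- → run A
t=1: L0/L1/L2 = AC/-/- → run A
t=2: L0/L1/L2 = CBFG/A/- → run C
t=3: L0/L1/L2 = CBFG/A/- → run C
t=4: L0/L1/L2 = BFG/AC/- → run B
t=5: L0/L1/L2 = BFG/AC/- → run B
t=6: L0/L1/L2 = FG/ACB/- → run F
t=7: L0/L1/L2 = FG/ACB/- → run F
t=8: L0/L1/L2 = G/ACBF/- → run G
t=9: L0/L1/L2 = G/ACBF/- → run G
t=10: L0/L1/L2 = -/ACBFG/- → run A
t=11: L0/L1/L2 = -/ACBFG/- → run A
t=12: L0/L1/L2 = -/CBFG/- → run C
t=13: L0/L1/L2 = -/CBFG/- → run C
t=14: L0/L1/L2 = -/CBFG/- → run C
t=15: L0/L1/L2 = -/CBFG/- → run C
t=16: L0/L1/L2 = -/BFG/C → run B
t=17: L0/L1/L2 = -/BFG/C → run B
t=18: L0/L1/L2 = -/BFG/C → run B
t=19: L0/L1/L2 = -/BFG/C → run B
t=20: L0/L1/L2 = -/FG/CB → run F
t=21: L0/L1/L2 = -/FG/CB → run F
t=22: L0/L1/L2 = -/FG/CB → run F
t=23: L0/L1/L2 = -/FG/CB → run F
t=24: L0/L1/L2 = -/G/CBF → run G
t=25: L0/L1/L2 = -/-/CBF → run C
t=26: L0/L1/L2 = -/-/BF → run B
t=27: L0/L1/L2 = -/-/F → run F
t=28: L0/L1/L2 = -/-/F → run F
t=29: (idle)
t=30: (idle)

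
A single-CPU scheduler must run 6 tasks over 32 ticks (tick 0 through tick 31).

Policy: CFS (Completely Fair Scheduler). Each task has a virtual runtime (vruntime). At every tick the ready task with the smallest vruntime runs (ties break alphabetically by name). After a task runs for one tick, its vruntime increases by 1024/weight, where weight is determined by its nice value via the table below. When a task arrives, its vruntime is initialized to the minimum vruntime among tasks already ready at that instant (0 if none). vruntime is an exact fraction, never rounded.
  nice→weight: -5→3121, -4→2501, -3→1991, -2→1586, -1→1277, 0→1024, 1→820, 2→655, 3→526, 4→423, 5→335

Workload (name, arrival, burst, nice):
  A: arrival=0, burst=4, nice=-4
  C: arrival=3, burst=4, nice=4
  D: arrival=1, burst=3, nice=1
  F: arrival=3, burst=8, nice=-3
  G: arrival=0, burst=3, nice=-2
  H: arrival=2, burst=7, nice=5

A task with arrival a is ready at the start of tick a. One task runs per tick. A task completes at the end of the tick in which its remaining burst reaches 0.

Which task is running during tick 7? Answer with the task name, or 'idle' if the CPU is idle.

running at tick 7 = F

t=0: vr[A=0 G=0] → run A
t=1: vr[A=1024/2501 D=0 G=0] → run D
t=2: vr[A=1024/2501 D=256/205 G=0 H=0] → run G
t=3: vr[A=1024/2501 C=0 D=256/205 F=0 G=512/793 H=0] → run C
t=4: vr[A=1024/2501 C=1024/423 D=256/205 F=0 G=512/793 H=0] → run F
t=5: vr[A=1024/2501 C=1024/423 D=256/205 F=1024/1991 G=512/793 H=0] → run H
t=6: vr[A=1024/2501 C=1024/423 D=256/205 F=1024/1991 G=512/793 H=1024/335] → run A
t=7: vr[A=2048/2501 C=1024/423 D=256/205 F=1024/1991 G=512/793 H=1024/335] → run F
t=8: vr[A=2048/2501 C=1024/423 D=256/205 F=2048/1991 G=512/793 H=1024/335] → run G
t=9: vr[A=2048/2501 C=1024/423 D=256/205 F=2048/1991 G=1024/793 H=1024/335] → run A
t=10: vr[A=3072/2501 C=1024/423 D=256/205 F=2048/1991 G=1024/793 H=1024/335] → run F
t=11: vr[A=3072/2501 C=1024/423 D=256/205 F=3072/1991 G=1024/793 H=1024/335] → run A
t=12: vr[C=1024/423 D=256/205 F=3072/1991 G=1024/793 H=1024/335] → run D
t=13: vr[C=1024/423 D=512/205 F=3072/1991 G=1024/793 H=1024/335] → run G
t=14: vr[C=1024/423 D=512/205 F=3072/1991 H=1024/335] → run F
t=15: vr[C=1024/423 D=512/205 F=4096/1991 H=1024/335] → run F
t=16: vr[C=1024/423 D=512/205 F=5120/1991 H=1024/335] → run C
t=17: vr[C=2048/423 D=512/205 F=5120/1991 H=1024/335] → run D
t=18: vr[C=2048/423 F=5120/1991 H=1024/335] → run F
t=19: vr[C=2048/423 F=6144/1991 H=1024/335] → run H
t=20: vr[C=2048/423 F=6144/1991 H=2048/335] → run F
t=21: vr[C=2048/423 F=7168/1991 H=2048/335] → run F
t=22: vr[C=2048/423 H=2048/335] → run C
t=23: vr[C=1024/141 H=2048/335] → run H
t=24: vr[C=1024/141 H=3072/335] → run C
t=25: vr[H=3072/335] → run H
t=26: vr[H=4096/335] → run H
t=27: vr[H=1024/67] → run H
t=28: vr[H=6144/335] → run H
t=29: (idle)
t=30: (idle)
t=31: (idle)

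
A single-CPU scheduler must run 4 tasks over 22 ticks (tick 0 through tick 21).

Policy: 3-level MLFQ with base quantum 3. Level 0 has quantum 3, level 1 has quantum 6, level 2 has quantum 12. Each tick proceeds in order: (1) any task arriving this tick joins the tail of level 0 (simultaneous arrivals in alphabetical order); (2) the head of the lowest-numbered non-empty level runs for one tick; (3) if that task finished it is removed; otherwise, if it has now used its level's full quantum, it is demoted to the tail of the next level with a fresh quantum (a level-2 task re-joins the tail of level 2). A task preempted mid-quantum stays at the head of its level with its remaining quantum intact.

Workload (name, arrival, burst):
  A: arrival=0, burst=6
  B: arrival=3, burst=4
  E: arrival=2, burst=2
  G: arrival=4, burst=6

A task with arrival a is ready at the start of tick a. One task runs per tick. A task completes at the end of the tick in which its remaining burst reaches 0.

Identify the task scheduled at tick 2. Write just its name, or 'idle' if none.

t=0: L0/L1/L2 = A/-/- → run A
t=1: L0/L1/L2 = A/-/- → run A
t=2: L0/L1/L2 = AE/-/- → run A
t=3: L0/L1/L2 = EB/A/- → run E
t=4: L0/L1/L2 = EBG/A/- → run E
t=5: L0/L1/L2 = BG/A/- → run B
t=6: L0/L1/L2 = BG/A/- → run B
t=7: L0/L1/L2 = BG/A/- → run B
t=8: L0/L1/L2 = G/AB/- → run G
t=9: L0/L1/L2 = G/AB/- → run G
t=10: L0/L1/L2 = G/AB/- → run G
t=11: L0/L1/L2 = -/ABG/- → run A
t=12: L0/L1/L2 = -/ABG/- → run A
t=13: L0/L1/L2 = -/ABG/- → run A
t=14: L0/L1/L2 = -/BG/- → run B
t=15: L0/L1/L2 = -/G/- → run G
t=16: L0/L1/L2 = -/G/- → run G
t=17: L0/L1/L2 = -/G/- → run G
t=18: (idle)
t=19: (idle)
t=20: (idle)
t=21: (idle)

running at tick 2 = A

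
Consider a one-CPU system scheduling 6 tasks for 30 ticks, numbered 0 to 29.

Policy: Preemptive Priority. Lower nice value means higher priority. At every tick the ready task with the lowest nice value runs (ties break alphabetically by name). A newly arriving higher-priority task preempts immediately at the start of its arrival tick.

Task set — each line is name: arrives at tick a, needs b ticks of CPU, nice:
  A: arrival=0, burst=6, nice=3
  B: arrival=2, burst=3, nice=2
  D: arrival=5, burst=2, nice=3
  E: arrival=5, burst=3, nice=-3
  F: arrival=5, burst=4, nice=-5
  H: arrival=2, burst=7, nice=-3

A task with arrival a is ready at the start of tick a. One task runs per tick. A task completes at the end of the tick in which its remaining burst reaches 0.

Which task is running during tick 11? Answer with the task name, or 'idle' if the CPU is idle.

t=0: ready={A} → run A
t=1: ready={A} → run A
t=2: ready={A,B,H} → run H
t=3: ready={A,B,H} → run H
t=4: ready={A,B,H} → run H
t=5: ready={A,B,D,E,F,H} → run F
t=6: ready={A,B,D,E,F,H} → run F
t=7: ready={A,B,D,E,F,H} → run F
t=8: ready={A,B,D,E,F,H} → run F
t=9: ready={A,B,D,E,H} → run E
t=10: ready={A,B,D,E,H} → run E
t=11: ready={A,B,D,E,H} → run E
t=12: ready={A,B,D,H} → run H
t=13: ready={A,B,D,H} → run H
t=14: ready={A,B,D,H} → run H
t=15: ready={A,B,D,H} → run H
t=16: ready={A,B,D} → run B
t=17: ready={A,B,D} → run B
t=18: ready={A,B,D} → run B
t=19: ready={A,D} → run A
t=20: ready={A,D} → run A
t=21: ready={A,D} → run A
t=22: ready={A,D} → run A
t=23: ready={D} → run D
t=24: ready={D} → run D
t=25: (idle)
t=26: (idle)
t=27: (idle)
t=28: (idle)
t=29: (idle)

running at tick 11 = E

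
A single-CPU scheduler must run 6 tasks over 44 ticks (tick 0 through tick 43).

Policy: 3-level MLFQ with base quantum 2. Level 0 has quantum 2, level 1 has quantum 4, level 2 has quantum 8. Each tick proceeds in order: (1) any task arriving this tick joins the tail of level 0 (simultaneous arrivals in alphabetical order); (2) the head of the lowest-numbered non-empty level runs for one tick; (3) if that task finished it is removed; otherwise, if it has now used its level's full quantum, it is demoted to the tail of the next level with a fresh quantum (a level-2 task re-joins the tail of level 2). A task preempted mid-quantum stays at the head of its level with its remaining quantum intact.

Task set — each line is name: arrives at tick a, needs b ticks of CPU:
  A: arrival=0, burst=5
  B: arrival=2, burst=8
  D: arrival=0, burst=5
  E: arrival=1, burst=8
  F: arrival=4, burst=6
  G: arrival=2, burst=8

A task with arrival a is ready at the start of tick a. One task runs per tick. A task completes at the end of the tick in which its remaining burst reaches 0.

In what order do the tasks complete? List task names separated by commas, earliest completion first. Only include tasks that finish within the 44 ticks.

completion order = A, D, F, E, B, G

t=0: L0/L1/L2 = AD/-/- → run A
t=1: L0/L1/L2 = ADE/-/- → run A
t=2: L0/L1/L2 = DEBG/A/- → run D
t=3: L0/L1/L2 = DEBG/A/- → run D
t=4: L0/L1/L2 = EBGF/AD/- → run E
t=5: L0/L1/L2 = EBGF/AD/- → run E
t=6: L0/L1/L2 = BGF/ADE/- → run B
t=7: L0/L1/L2 = BGF/ADE/- → run B
t=8: L0/L1/L2 = GF/ADEB/- → run G
t=9: L0/L1/L2 = GF/ADEB/- → run G
t=10: L0/L1/L2 = F/ADEBG/- → run F
t=11: L0/L1/L2 = F/ADEBG/- → run F
t=12: L0/L1/L2 = -/ADEBGF/- → run A
t=13: L0/L1/L2 = -/ADEBGF/- → run A
t=14: L0/L1/L2 = -/ADEBGF/- → run A
t=15: L0/L1/L2 = -/DEBGF/- → run D
t=16: L0/L1/L2 = -/DEBGF/- → run D
t=17: L0/L1/L2 = -/DEBGF/- → run D
t=18: L0/L1/L2 = -/EBGF/- → run E
t=19: L0/L1/L2 = -/EBGF/- → run E
t=20: L0/L1/L2 = -/EBGF/- → run E
t=21: L0/L1/L2 = -/EBGF/- → run E
t=22: L0/L1/L2 = -/BGF/E → run B
t=23: L0/L1/L2 = -/BGF/E → run B
t=24: L0/L1/L2 = -/BGF/E → run B
t=25: L0/L1/L2 = -/BGF/E → run B
t=26: L0/L1/L2 = -/GF/EB → run G
t=27: L0/L1/L2 = -/GF/EB → run G
t=28: L0/L1/L2 = -/GF/EB → run G
t=29: L0/L1/L2 = -/GF/EB → run G
t=30: L0/L1/L2 = -/F/EBG → run F
t=31: L0/L1/L2 = -/F/EBG → run F
t=32: L0/L1/L2 = -/F/EBG → run F
t=33: L0/L1/L2 = -/F/EBG → run F
t=34: L0/L1/L2 = -/-/EBG → run E
t=35: L0/L1/L2 = -/-/EBG → run E
t=36: L0/L1/L2 = -/-/BG → run B
t=37: L0/L1/L2 = -/-/BG → run B
t=38: L0/L1/L2 = -/-/G → run G
t=39: L0/L1/L2 = -/-/G → run G
t=40: (idle)
t=41: (idle)
t=42: (idle)
t=43: (idle)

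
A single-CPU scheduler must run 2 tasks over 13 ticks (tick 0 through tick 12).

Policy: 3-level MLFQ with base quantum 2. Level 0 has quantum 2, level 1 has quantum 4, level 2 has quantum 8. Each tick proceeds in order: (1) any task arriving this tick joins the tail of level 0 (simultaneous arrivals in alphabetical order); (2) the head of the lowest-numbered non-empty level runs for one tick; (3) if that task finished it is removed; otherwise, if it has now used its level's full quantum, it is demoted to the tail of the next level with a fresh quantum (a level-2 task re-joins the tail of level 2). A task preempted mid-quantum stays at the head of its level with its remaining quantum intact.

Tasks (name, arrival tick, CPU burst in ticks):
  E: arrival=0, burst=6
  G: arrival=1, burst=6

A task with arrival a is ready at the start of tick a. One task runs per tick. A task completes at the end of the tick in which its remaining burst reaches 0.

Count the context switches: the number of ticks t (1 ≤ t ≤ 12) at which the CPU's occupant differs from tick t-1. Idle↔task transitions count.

t=0: L0/L1/L2 = E/-/- → run E
t=1: L0/L1/L2 = EG/-/- → run E
t=2: L0/L1/L2 = G/E/- → run G
t=3: L0/L1/L2 = G/E/- → run G
t=4: L0/L1/L2 = -/EG/- → run E
t=5: L0/L1/L2 = -/EG/- → run E
t=6: L0/L1/L2 = -/EG/- → run E
t=7: L0/L1/L2 = -/EG/- → run E
t=8: L0/L1/L2 = -/G/- → run G
t=9: L0/L1/L2 = -/G/- → run G
t=10: L0/L1/L2 = -/G/- → run G
t=11: L0/L1/L2 = -/G/- → run G
t=12: (idle)

context switches = 4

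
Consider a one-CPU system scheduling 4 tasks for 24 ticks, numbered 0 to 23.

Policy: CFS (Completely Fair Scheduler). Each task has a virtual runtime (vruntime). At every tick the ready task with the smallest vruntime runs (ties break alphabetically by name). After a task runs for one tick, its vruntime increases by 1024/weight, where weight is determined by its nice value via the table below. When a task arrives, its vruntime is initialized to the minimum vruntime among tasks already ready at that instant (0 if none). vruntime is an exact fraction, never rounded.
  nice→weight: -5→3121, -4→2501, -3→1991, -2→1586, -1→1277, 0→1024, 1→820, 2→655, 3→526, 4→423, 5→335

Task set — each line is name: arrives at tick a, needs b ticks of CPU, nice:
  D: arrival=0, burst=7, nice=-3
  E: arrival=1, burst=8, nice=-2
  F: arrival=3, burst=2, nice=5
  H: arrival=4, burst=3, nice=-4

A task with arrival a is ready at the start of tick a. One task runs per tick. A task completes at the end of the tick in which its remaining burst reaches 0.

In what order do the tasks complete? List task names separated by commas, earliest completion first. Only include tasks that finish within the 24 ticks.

t=0: vr[D=0] → run D
t=1: vr[D=1024/1991 E=1024/1991] → run D
t=2: vr[D=2048/1991 E=1024/1991] → run E
t=3: vr[D=2048/1991 E=1831424/1578863 F=2048/1991] → run D
t=4: vr[D=3072/1991 E=1831424/1578863 F=2048/1991 H=2048/1991] → run F
t=5: vr[D=3072/1991 E=1831424/1578863 F=2724864/666985 H=2048/1991] → run H
t=6: vr[D=3072/1991 E=1831424/1578863 F=2724864/666985 H=7160832/4979491] → run E
t=7: vr[D=3072/1991 E=2850816/1578863 F=2724864/666985 H=7160832/4979491] → run H
t=8: vr[D=3072/1991 E=2850816/1578863 F=2724864/666985 H=9199616/4979491] → run D
t=9: vr[D=4096/1991 E=2850816/1578863 F=2724864/666985 H=9199616/4979491] → run E
t=10: vr[D=4096/1991 E=3870208/1578863 F=2724864/666985 H=9199616/4979491] → run H
t=11: vr[D=4096/1991 E=3870208/1578863 F=2724864/666985] → run D
t=12: vr[D=5120/1991 E=3870208/1578863 F=2724864/666985] → run E
t=13: vr[D=5120/1991 E=4889600/1578863 F=2724864/666985] → run D
t=14: vr[D=6144/1991 E=4889600/1578863 F=2724864/666985] → run D
t=15: vr[E=4889600/1578863 F=2724864/666985] → run E
t=16: vr[E=5908992/1578863 F=2724864/666985] → run E
t=17: vr[E=6928384/1578863 F=2724864/666985] → run F
t=18: vr[E=6928384/1578863] → run E
t=19: vr[E=7947776/1578863] → run E
t=20: (idle)
t=21: (idle)
t=22: (idle)
t=23: (idle)

completion order = H, D, F, E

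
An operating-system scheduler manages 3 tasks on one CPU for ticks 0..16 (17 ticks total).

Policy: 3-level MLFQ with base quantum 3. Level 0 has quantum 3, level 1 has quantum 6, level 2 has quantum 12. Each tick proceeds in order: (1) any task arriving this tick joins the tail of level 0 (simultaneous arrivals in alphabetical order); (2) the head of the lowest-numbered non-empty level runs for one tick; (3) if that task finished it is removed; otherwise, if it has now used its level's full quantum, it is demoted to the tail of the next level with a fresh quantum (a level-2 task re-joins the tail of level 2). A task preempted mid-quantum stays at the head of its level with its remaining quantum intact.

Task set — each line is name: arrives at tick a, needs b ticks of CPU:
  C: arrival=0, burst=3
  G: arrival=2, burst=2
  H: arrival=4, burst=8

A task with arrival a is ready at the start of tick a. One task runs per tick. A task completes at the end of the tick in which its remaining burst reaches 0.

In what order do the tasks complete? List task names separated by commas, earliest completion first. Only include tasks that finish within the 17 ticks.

completion order = C, G, H

t=0: L0/L1/L2 = C/-/- → run C
t=1: L0/L1/L2 = C/-/- → run C
t=2: L0/L1/L2 = CG/-/- → run C
t=3: L0/L1/L2 = G/-/- → run G
t=4: L0/L1/L2 = GH/-/- → run G
t=5: L0/L1/L2 = H/-/- → run H
t=6: L0/L1/L2 = H/-/- → run H
t=7: L0/L1/L2 = H/-/- → run H
t=8: L0/L1/L2 = -/H/- → run H
t=9: L0/L1/L2 = -/H/- → run H
t=10: L0/L1/L2 = -/H/- → run H
t=11: L0/L1/L2 = -/H/- → run H
t=12: L0/L1/L2 = -/H/- → run H
t=13: (idle)
t=14: (idle)
t=15: (idle)
t=16: (idle)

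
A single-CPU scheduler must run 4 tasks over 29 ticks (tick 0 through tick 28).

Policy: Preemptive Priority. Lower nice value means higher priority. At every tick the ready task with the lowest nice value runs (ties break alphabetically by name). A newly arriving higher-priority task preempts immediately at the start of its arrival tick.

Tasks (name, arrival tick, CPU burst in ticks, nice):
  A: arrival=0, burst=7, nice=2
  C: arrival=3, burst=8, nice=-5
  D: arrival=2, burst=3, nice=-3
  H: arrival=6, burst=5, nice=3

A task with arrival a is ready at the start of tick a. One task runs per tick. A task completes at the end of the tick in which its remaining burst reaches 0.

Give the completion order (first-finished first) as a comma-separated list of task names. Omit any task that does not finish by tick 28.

t=0: ready={A} → run A
t=1: ready={A} → run A
t=2: ready={A,D} → run D
t=3: ready={A,C,D} → run C
t=4: ready={A,C,D} → run C
t=5: ready={A,C,D} → run C
t=6: ready={A,C,D,H} → run C
t=7: ready={A,C,D,H} → run C
t=8: ready={A,C,D,H} → run C
t=9: ready={A,C,D,H} → run C
t=10: ready={A,C,D,H} → run C
t=11: ready={A,D,H} → run D
t=12: ready={A,D,H} → run D
t=13: ready={A,H} → run A
t=14: ready={A,H} → run A
t=15: ready={A,H} → run A
t=16: ready={A,H} → run A
t=17: ready={A,H} → run A
t=18: ready={H} → run H
t=19: ready={H} → run H
t=20: ready={H} → run H
t=21: ready={H} → run H
t=22: ready={H} → run H
t=23: (idle)
t=24: (idle)
t=25: (idle)
t=26: (idle)
t=27: (idle)
t=28: (idle)

completion order = C, D, A, H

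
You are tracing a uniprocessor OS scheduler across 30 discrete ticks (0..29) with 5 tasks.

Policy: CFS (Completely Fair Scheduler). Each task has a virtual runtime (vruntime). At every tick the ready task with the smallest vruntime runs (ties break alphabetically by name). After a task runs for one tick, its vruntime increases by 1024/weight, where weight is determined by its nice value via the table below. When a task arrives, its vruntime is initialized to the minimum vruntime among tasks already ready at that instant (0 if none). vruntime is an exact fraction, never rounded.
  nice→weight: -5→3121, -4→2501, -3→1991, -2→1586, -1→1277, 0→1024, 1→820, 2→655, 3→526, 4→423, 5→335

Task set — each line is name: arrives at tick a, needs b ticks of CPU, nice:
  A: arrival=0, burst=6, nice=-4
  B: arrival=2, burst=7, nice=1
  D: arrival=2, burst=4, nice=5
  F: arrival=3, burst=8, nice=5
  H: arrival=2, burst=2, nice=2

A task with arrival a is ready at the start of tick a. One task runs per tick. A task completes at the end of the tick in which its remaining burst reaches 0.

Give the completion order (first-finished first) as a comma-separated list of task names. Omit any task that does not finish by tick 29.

t=0: vr[A=0] → run A
t=1: vr[A=1024/2501] → run A
t=2: vr[A=2048/2501 B=2048/2501 D=2048/2501 H=2048/2501] → run A
t=3: vr[A=3072/2501 B=2048/2501 D=2048/2501 F=2048/2501 H=2048/2501] → run B
t=4: vr[A=3072/2501 B=25856/12505 D=2048/2501 F=2048/2501 H=2048/2501] → run D
t=5: vr[A=3072/2501 B=25856/12505 D=3247104/837835 F=2048/2501 H=2048/2501] → run F
t=6: vr[A=3072/2501 B=25856/12505 D=3247104/837835 F=3247104/837835 H=2048/2501] → run H
t=7: vr[A=3072/2501 B=25856/12505 D=3247104/837835 F=3247104/837835 H=3902464/1638155] → run A
t=8: vr[A=4096/2501 B=25856/12505 D=3247104/837835 F=3247104/837835 H=3902464/1638155] → run A
t=9: vr[A=5120/2501 B=25856/12505 D=3247104/837835 F=3247104/837835 H=3902464/1638155] → run A
t=10: vr[B=25856/12505 D=3247104/837835 F=3247104/837835 H=3902464/1638155] → run B
t=11: vr[B=41472/12505 D=3247104/837835 F=3247104/837835 H=3902464/1638155] → run H
t=12: vr[B=41472/12505 D=3247104/837835 F=3247104/837835] → run B
t=13: vr[B=57088/12505 D=3247104/837835 F=3247104/837835] → run D
t=14: vr[B=57088/12505 D=5808128/837835 F=3247104/837835] → run F
t=15: vr[B=57088/12505 D=5808128/837835 F=5808128/837835] → run B
t=16: vr[B=72704/12505 D=5808128/837835 F=5808128/837835] → run B
t=17: vr[B=17664/2501 D=5808128/837835 F=5808128/837835] → run D
t=18: vr[B=17664/2501 D=8369152/837835 F=5808128/837835] → run F
t=19: vr[B=17664/2501 D=8369152/837835 F=8369152/837835] → run B
t=20: vr[B=103936/12505 D=8369152/837835 F=8369152/837835] → run B
t=21: vr[D=8369152/837835 F=8369152/837835] → run D
t=22: vr[F=8369152/837835] → run F
t=23: vr[F=10930176/837835] → run F
t=24: vr[F=2698240/167567] → run F
t=25: vr[F=16052224/837835] → run F
t=26: vr[F=18613248/837835] → run F
t=27: (idle)
t=28: (idle)
t=29: (idle)

completion order = A, H, B, D, F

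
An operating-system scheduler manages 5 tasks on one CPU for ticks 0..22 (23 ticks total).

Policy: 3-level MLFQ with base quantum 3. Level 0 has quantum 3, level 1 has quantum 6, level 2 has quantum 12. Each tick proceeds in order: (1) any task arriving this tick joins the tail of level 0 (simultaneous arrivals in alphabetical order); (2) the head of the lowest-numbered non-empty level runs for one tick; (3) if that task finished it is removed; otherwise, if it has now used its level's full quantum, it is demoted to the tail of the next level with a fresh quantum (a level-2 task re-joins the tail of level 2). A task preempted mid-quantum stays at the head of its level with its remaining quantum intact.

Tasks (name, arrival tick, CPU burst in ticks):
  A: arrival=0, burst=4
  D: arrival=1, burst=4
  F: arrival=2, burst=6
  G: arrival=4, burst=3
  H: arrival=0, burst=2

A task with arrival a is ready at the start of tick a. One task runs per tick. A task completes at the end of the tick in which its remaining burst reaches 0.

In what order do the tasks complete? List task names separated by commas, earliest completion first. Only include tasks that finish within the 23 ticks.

t=0: L0/L1/L2 = AH/-/- → run A
t=1: L0/L1/L2 = AHD/-/- → run A
t=2: L0/L1/L2 = AHDF/-/- → run A
t=3: L0/L1/L2 = HDF/A/- → run H
t=4: L0/L1/L2 = HDFG/A/- → run H
t=5: L0/L1/L2 = DFG/A/- → run D
t=6: L0/L1/L2 = DFG/A/- → run D
t=7: L0/L1/L2 = DFG/A/- → run D
t=8: L0/L1/L2 = FG/AD/- → run F
t=9: L0/L1/L2 = FG/AD/- → run F
t=10: L0/L1/L2 = FG/AD/- → run F
t=11: L0/L1/L2 = G/ADF/- → run G
t=12: L0/L1/L2 = G/ADF/- → run G
t=13: L0/L1/L2 = G/ADF/- → run G
t=14: L0/L1/L2 = -/ADF/- → run A
t=15: L0/L1/L2 = -/DF/- → run D
t=16: L0/L1/L2 = -/F/- → run F
t=17: L0/L1/L2 = -/F/- → run F
t=18: L0/L1/L2 = -/F/- → run F
t=19: (idle)
t=20: (idle)
t=21: (idle)
t=22: (idle)

completion order = H, G, A, D, F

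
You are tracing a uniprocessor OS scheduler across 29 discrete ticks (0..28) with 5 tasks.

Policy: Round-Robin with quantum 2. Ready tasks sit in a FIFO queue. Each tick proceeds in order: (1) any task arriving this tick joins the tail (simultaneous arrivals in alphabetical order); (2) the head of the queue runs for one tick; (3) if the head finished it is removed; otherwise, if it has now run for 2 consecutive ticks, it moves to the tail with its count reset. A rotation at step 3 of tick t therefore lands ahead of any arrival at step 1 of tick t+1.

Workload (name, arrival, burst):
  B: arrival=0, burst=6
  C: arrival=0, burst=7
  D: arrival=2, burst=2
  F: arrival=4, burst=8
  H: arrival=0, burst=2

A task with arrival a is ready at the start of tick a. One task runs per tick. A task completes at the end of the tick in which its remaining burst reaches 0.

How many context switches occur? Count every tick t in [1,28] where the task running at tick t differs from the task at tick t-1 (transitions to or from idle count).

t=0: queue=[B,C,H] q_used=0 → run B
t=1: queue=[B,C,H] q_used=1 → run B
t=2: queue=[C,H,B,D] q_used=0 → run C
t=3: queue=[C,H,B,D] q_used=1 → run C
t=4: queue=[H,B,D,C,F] q_used=0 → run H
t=5: queue=[H,B,D,C,F] q_used=1 → run H
t=6: queue=[B,D,C,F] q_used=0 → run B
t=7: queue=[B,D,C,F] q_used=1 → run B
t=8: queue=[D,C,F,B] q_used=0 → run D
t=9: queue=[D,C,F,B] q_used=1 → run D
t=10: queue=[C,F,B] q_used=0 → run C
t=11: queue=[C,F,B] q_used=1 → run C
t=12: queue=[F,B,C] q_used=0 → run F
t=13: queue=[F,B,C] q_used=1 → run F
t=14: queue=[B,C,F] q_used=0 → run B
t=15: queue=[B,C,F] q_used=1 → run B
t=16: queue=[C,F] q_used=0 → run C
t=17: queue=[C,F] q_used=1 → run C
t=18: queue=[F,C] q_used=0 → run F
t=19: queue=[F,C] q_used=1 → run F
t=20: queue=[C,F] q_used=0 → run C
t=21: queue=[F] q_used=0 → run F
t=22: queue=[F] q_used=1 → run F
t=23: queue=[F] q_used=0 → run F
t=24: queue=[F] q_used=1 → run F
t=25: (idle)
t=26: (idle)
t=27: (idle)
t=28: (idle)

context switches = 12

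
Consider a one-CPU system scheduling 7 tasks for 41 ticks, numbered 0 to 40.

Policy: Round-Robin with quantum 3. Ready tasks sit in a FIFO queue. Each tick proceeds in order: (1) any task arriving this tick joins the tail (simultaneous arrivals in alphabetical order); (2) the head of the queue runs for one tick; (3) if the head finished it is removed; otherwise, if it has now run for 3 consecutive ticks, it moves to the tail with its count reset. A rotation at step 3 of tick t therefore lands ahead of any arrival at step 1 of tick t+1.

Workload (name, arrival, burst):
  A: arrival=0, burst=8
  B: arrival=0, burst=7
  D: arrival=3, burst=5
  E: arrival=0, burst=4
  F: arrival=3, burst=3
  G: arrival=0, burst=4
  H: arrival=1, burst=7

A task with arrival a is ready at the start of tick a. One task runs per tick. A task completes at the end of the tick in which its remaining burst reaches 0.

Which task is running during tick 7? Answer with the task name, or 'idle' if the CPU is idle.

running at tick 7 = E

t=0: queue=[A,B,E,G] q_used=0 → run A
t=1: queue=[A,B,E,G,H] q_used=1 → run A
t=2: queue=[A,B,E,G,H] q_used=2 → run A
t=3: queue=[B,E,G,H,A,D,F] q_used=0 → run B
t=4: queue=[B,E,G,H,A,D,F] q_used=1 → run B
t=5: queue=[B,E,G,H,A,D,F] q_used=2 → run B
t=6: queue=[E,G,H,A,D,F,B] q_used=0 → run E
t=7: queue=[E,G,H,A,D,F,B] q_used=1 → run E
t=8: queue=[E,G,H,A,D,F,B] q_used=2 → run E
t=9: queue=[G,H,A,D,F,B,E] q_used=0 → run G
t=10: queue=[G,H,A,D,F,B,E] q_used=1 → run G
t=11: queue=[G,H,A,D,F,B,E] q_used=2 → run G
t=12: queue=[H,A,D,F,B,E,G] q_used=0 → run H
t=13: queue=[H,A,D,F,B,E,G] q_used=1 → run H
t=14: queue=[H,A,D,F,B,E,G] q_used=2 → run H
t=15: queue=[A,D,F,B,E,G,H] q_used=0 → run A
t=16: queue=[A,D,F,B,E,G,H] q_used=1 → run A
t=17: queue=[A,D,F,B,E,G,H] q_used=2 → run A
t=18: queue=[D,F,B,E,G,H,A] q_used=0 → run D
t=19: queue=[D,F,B,E,G,H,A] q_used=1 → run D
t=20: queue=[D,F,B,E,G,H,A] q_used=2 → run D
t=21: queue=[F,B,E,G,H,A,D] q_used=0 → run F
t=22: queue=[F,B,E,G,H,A,D] q_used=1 → run F
t=23: queue=[F,B,E,G,H,A,D] q_used=2 → run F
t=24: queue=[B,E,G,H,A,D] q_used=0 → run B
t=25: queue=[B,E,G,H,A,D] q_used=1 → run B
t=26: queue=[B,E,G,H,A,D] q_used=2 → run B
t=27: queue=[E,G,H,A,D,B] q_used=0 → run E
t=28: queue=[G,H,A,D,B] q_used=0 → run G
t=29: queue=[H,A,D,B] q_used=0 → run H
t=30: queue=[H,A,D,B] q_used=1 → run H
t=31: queue=[H,A,D,B] q_used=2 → run H
t=32: queue=[A,D,B,H] q_used=0 → run A
t=33: queue=[A,D,B,H] q_used=1 → run A
t=34: queue=[D,B,H] q_used=0 → run D
t=35: queue=[D,B,H] q_used=1 → run D
t=36: queue=[B,H] q_used=0 → run B
t=37: queue=[H] q_used=0 → run H
t=38: (idle)
t=39: (idle)
t=40: (idle)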